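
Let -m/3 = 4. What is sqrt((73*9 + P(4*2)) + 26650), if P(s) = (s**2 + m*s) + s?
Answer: sqrt(27283) ≈ 165.18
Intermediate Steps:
m = -12 (m = -3*4 = -12)
P(s) = s**2 - 11*s (P(s) = (s**2 - 12*s) + s = s**2 - 11*s)
sqrt((73*9 + P(4*2)) + 26650) = sqrt((73*9 + (4*2)*(-11 + 4*2)) + 26650) = sqrt((657 + 8*(-11 + 8)) + 26650) = sqrt((657 + 8*(-3)) + 26650) = sqrt((657 - 24) + 26650) = sqrt(633 + 26650) = sqrt(27283)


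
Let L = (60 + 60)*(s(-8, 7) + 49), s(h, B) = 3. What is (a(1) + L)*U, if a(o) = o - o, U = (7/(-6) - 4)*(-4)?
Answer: 128960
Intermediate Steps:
U = 62/3 (U = (7*(-⅙) - 4)*(-4) = (-7/6 - 4)*(-4) = -31/6*(-4) = 62/3 ≈ 20.667)
a(o) = 0
L = 6240 (L = (60 + 60)*(3 + 49) = 120*52 = 6240)
(a(1) + L)*U = (0 + 6240)*(62/3) = 6240*(62/3) = 128960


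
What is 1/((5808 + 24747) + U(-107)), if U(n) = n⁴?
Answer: 1/131110156 ≈ 7.6272e-9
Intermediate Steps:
1/((5808 + 24747) + U(-107)) = 1/((5808 + 24747) + (-107)⁴) = 1/(30555 + 131079601) = 1/131110156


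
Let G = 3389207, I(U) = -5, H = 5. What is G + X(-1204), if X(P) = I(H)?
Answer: 3389202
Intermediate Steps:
X(P) = -5
G + X(-1204) = 3389207 - 5 = 3389202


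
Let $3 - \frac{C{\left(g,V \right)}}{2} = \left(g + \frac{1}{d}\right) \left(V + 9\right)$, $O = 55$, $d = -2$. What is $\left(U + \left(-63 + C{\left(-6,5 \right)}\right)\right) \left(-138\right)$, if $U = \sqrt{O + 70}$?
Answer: $-17250 - 690 \sqrt{5} \approx -18793.0$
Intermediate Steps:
$U = 5 \sqrt{5}$ ($U = \sqrt{55 + 70} = \sqrt{125} = 5 \sqrt{5} \approx 11.18$)
$C{\left(g,V \right)} = 6 - 2 \left(9 + V\right) \left(- \frac{1}{2} + g\right)$ ($C{\left(g,V \right)} = 6 - 2 \left(g + \frac{1}{-2}\right) \left(V + 9\right) = 6 - 2 \left(g - \frac{1}{2}\right) \left(9 + V\right) = 6 - 2 \left(- \frac{1}{2} + g\right) \left(9 + V\right) = 6 - 2 \left(9 + V\right) \left(- \frac{1}{2} + g\right)$)
$\left(U + \left(-63 + C{\left(-6,5 \right)}\right)\right) \left(-138\right) = \left(5 \sqrt{5} + \left(-63 + \left(15 + 5 - -108 - 10 \left(-6\right)\right)\right)\right) \left(-138\right) = \left(5 \sqrt{5} + \left(-63 + \left(15 + 5 + 108 + 60\right)\right)\right) \left(-138\right) = \left(5 \sqrt{5} + \left(-63 + 188\right)\right) \left(-138\right) = \left(5 \sqrt{5} + 125\right) \left(-138\right) = \left(125 + 5 \sqrt{5}\right) \left(-138\right) = -17250 - 690 \sqrt{5}$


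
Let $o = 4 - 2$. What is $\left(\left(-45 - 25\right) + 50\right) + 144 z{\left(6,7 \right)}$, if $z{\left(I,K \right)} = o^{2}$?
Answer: $556$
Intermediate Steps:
$o = 2$ ($o = 4 - 2 = 2$)
$z{\left(I,K \right)} = 4$ ($z{\left(I,K \right)} = 2^{2} = 4$)
$\left(\left(-45 - 25\right) + 50\right) + 144 z{\left(6,7 \right)} = \left(\left(-45 - 25\right) + 50\right) + 144 \cdot 4 = \left(-70 + 50\right) + 576 = -20 + 576 = 556$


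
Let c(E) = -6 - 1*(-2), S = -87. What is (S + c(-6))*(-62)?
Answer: 5642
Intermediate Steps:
c(E) = -4 (c(E) = -6 + 2 = -4)
(S + c(-6))*(-62) = (-87 - 4)*(-62) = -91*(-62) = 5642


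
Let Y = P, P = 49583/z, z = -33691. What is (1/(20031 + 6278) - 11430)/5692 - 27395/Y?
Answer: 138199854532123833/7425095304724 ≈ 18613.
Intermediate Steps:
P = -49583/33691 (P = 49583/(-33691) = 49583*(-1/33691) = -49583/33691 ≈ -1.4717)
Y = -49583/33691 ≈ -1.4717
(1/(20031 + 6278) - 11430)/5692 - 27395/Y = (1/(20031 + 6278) - 11430)/5692 - 27395/(-49583/33691) = (1/26309 - 11430)*(1/5692) - 27395*(-33691/49583) = (1/26309 - 11430)*(1/5692) + 922964945/49583 = -300711869/26309*1/5692 + 922964945/49583 = -300711869/149750828 + 922964945/49583 = 138199854532123833/7425095304724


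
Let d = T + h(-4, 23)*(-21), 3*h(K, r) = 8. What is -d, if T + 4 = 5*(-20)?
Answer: 160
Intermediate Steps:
h(K, r) = 8/3 (h(K, r) = (1/3)*8 = 8/3)
T = -104 (T = -4 + 5*(-20) = -4 - 100 = -104)
d = -160 (d = -104 + (8/3)*(-21) = -104 - 56 = -160)
-d = -1*(-160) = 160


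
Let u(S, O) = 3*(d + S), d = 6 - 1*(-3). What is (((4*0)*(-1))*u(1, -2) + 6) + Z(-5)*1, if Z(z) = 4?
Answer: 10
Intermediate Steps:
d = 9 (d = 6 + 3 = 9)
u(S, O) = 27 + 3*S (u(S, O) = 3*(9 + S) = 27 + 3*S)
(((4*0)*(-1))*u(1, -2) + 6) + Z(-5)*1 = (((4*0)*(-1))*(27 + 3*1) + 6) + 4*1 = ((0*(-1))*(27 + 3) + 6) + 4 = (0*30 + 6) + 4 = (0 + 6) + 4 = 6 + 4 = 10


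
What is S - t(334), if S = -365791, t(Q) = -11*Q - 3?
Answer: -362114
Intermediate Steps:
t(Q) = -3 - 11*Q
S - t(334) = -365791 - (-3 - 11*334) = -365791 - (-3 - 3674) = -365791 - 1*(-3677) = -365791 + 3677 = -362114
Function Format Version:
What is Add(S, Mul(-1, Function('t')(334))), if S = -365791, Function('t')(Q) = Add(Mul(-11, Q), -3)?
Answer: -362114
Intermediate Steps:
Function('t')(Q) = Add(-3, Mul(-11, Q))
Add(S, Mul(-1, Function('t')(334))) = Add(-365791, Mul(-1, Add(-3, Mul(-11, 334)))) = Add(-365791, Mul(-1, Add(-3, -3674))) = Add(-365791, Mul(-1, -3677)) = Add(-365791, 3677) = -362114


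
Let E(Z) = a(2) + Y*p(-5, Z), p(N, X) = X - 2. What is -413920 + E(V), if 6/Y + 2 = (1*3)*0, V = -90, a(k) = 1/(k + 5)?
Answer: -2895507/7 ≈ -4.1364e+5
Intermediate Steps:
a(k) = 1/(5 + k)
p(N, X) = -2 + X
Y = -3 (Y = 6/(-2 + (1*3)*0) = 6/(-2 + 3*0) = 6/(-2 + 0) = 6/(-2) = 6*(-1/2) = -3)
E(Z) = 43/7 - 3*Z (E(Z) = 1/(5 + 2) - 3*(-2 + Z) = 1/7 + (6 - 3*Z) = 43/7 - 3*Z)
-413920 + E(V) = -413920 + (43/7 - 3*(-90)) = -413920 + (43/7 + 270) = -413920 + 1933/7 = -2895507/7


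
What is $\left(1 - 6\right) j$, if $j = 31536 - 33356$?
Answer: $9100$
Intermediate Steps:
$j = -1820$ ($j = 31536 - 33356 = -1820$)
$\left(1 - 6\right) j = \left(1 - 6\right) \left(-1820\right) = \left(-5\right) \left(-1820\right) = 9100$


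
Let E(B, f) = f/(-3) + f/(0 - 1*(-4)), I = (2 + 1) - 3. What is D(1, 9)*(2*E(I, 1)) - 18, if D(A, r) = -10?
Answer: -49/3 ≈ -16.333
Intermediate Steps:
I = 0 (I = 3 - 3 = 0)
E(B, f) = -f/12 (E(B, f) = f*(-⅓) + f/(0 + 4) = -f/3 + f/4 = -f/12)
D(1, 9)*(2*E(I, 1)) - 18 = -20*(-1/12*1) - 18 = -20*(-1)/12 - 18 = -10*(-⅙) - 18 = 5/3 - 18 = -49/3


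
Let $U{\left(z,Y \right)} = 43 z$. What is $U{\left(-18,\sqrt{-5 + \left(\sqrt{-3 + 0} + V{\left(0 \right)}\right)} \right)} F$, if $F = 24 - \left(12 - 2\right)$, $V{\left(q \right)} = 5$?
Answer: $-10836$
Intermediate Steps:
$F = 14$ ($F = 24 - 10 = 14$)
$U{\left(-18,\sqrt{-5 + \left(\sqrt{-3 + 0} + V{\left(0 \right)}\right)} \right)} F = 43 \left(-18\right) 14 = \left(-774\right) 14 = -10836$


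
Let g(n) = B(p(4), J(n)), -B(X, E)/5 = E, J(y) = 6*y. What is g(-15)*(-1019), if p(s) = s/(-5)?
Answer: -458550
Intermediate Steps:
p(s) = -s/5 (p(s) = s*(-1/5) = -s/5)
B(X, E) = -5*E
g(n) = -30*n
g(-15)*(-1019) = -30*(-15)*(-1019) = 450*(-1019) = -458550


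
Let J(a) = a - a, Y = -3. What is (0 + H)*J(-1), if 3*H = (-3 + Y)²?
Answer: 0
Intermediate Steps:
J(a) = 0
H = 12 (H = (-3 - 3)²/3 = (⅓)*(-6)² = (⅓)*36 = 12)
(0 + H)*J(-1) = (0 + 12)*0 = 12*0 = 0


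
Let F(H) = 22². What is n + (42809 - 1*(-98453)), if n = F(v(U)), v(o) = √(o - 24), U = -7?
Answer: 141746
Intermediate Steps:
v(o) = √(-24 + o)
F(H) = 484
n = 484
n + (42809 - 1*(-98453)) = 484 + (42809 - 1*(-98453)) = 484 + (42809 + 98453) = 484 + 141262 = 141746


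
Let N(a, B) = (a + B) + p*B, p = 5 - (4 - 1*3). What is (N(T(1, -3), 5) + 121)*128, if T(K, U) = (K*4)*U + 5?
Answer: 17792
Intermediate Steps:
T(K, U) = 5 + 4*K*U (T(K, U) = (4*K)*U + 5 = 4*K*U + 5 = 5 + 4*K*U)
p = 4 (p = 5 - (4 - 3) = 5 - 1*1 = 5 - 1 = 4)
N(a, B) = a + 5*B (N(a, B) = (a + B) + 4*B = (B + a) + 4*B = a + 5*B)
(N(T(1, -3), 5) + 121)*128 = (((5 + 4*1*(-3)) + 5*5) + 121)*128 = (((5 - 12) + 25) + 121)*128 = ((-7 + 25) + 121)*128 = (18 + 121)*128 = 139*128 = 17792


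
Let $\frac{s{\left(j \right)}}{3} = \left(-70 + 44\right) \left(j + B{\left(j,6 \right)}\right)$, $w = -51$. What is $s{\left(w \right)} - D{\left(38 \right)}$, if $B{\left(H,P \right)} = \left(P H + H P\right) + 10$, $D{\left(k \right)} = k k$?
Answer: $49490$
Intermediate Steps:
$D{\left(k \right)} = k^{2}$
$B{\left(H,P \right)} = 10 + 2 H P$ ($B{\left(H,P \right)} = \left(H P + H P\right) + 10 = 2 H P + 10 = 10 + 2 H P$)
$s{\left(j \right)} = -780 - 1014 j$ ($s{\left(j \right)} = 3 \left(-70 + 44\right) \left(j + \left(10 + 2 j 6\right)\right) = 3 \left(- 26 \left(j + \left(10 + 12 j\right)\right)\right) = 3 \left(- 26 \left(10 + 13 j\right)\right) = 3 \left(-260 - 338 j\right) = -780 - 1014 j$)
$s{\left(w \right)} - D{\left(38 \right)} = \left(-780 - -51714\right) - 38^{2} = \left(-780 + 51714\right) - 1444 = 50934 - 1444 = 49490$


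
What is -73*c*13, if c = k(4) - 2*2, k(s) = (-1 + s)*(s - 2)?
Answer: -1898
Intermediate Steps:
k(s) = (-1 + s)*(-2 + s)
c = 2 (c = (2 + 4**2 - 3*4) - 2*2 = (2 + 16 - 12) - 4 = 6 - 4 = 2)
-73*c*13 = -73*2*13 = -146*13 = -1898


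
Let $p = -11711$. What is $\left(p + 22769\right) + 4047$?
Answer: $15105$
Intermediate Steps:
$\left(p + 22769\right) + 4047 = \left(-11711 + 22769\right) + 4047 = 11058 + 4047 = 15105$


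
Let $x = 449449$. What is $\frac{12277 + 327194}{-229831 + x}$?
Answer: $\frac{12573}{8134} \approx 1.5457$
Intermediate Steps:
$\frac{12277 + 327194}{-229831 + x} = \frac{12277 + 327194}{-229831 + 449449} = \frac{339471}{219618} = 339471 \cdot \frac{1}{219618} = \frac{12573}{8134}$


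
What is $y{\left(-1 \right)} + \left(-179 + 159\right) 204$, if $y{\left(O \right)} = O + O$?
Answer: $-4082$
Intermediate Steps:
$y{\left(O \right)} = 2 O$
$y{\left(-1 \right)} + \left(-179 + 159\right) 204 = 2 \left(-1\right) + \left(-179 + 159\right) 204 = -2 - 4080 = -4082$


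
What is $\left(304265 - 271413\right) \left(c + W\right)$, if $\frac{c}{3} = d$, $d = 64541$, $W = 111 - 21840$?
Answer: $5647061688$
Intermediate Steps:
$W = -21729$ ($W = 111 - 21840 = -21729$)
$c = 193623$ ($c = 3 \cdot 64541 = 193623$)
$\left(304265 - 271413\right) \left(c + W\right) = \left(304265 - 271413\right) \left(193623 - 21729\right) = 32852 \cdot 171894 = 5647061688$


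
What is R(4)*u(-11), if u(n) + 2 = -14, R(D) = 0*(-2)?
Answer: 0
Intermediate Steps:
R(D) = 0
u(n) = -16 (u(n) = -2 - 14 = -16)
R(4)*u(-11) = 0*(-16) = 0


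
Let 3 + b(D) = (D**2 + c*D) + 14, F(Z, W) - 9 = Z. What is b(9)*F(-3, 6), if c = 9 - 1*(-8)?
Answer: 1470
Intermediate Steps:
c = 17 (c = 9 + 8 = 17)
F(Z, W) = 9 + Z
b(D) = 11 + D**2 + 17*D (b(D) = -3 + ((D**2 + 17*D) + 14) = -3 + (14 + D**2 + 17*D) = 11 + D**2 + 17*D)
b(9)*F(-3, 6) = (11 + 9**2 + 17*9)*(9 - 3) = (11 + 81 + 153)*6 = 245*6 = 1470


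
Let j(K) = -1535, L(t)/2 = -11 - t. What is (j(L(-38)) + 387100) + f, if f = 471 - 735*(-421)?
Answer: 695471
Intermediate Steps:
L(t) = -22 - 2*t (L(t) = 2*(-11 - t) = -22 - 2*t)
f = 309906 (f = 471 + 309435 = 309906)
(j(L(-38)) + 387100) + f = (-1535 + 387100) + 309906 = 385565 + 309906 = 695471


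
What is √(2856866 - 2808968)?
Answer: 3*√5322 ≈ 218.86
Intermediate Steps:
√(2856866 - 2808968) = √47898 = 3*√5322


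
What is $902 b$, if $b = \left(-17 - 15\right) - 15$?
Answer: $-42394$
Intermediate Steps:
$b = -47$ ($b = -32 - 15 = -47$)
$902 b = 902 \left(-47\right) = -42394$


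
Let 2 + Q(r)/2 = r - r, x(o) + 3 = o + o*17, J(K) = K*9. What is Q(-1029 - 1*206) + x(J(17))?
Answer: 2747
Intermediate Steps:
J(K) = 9*K
x(o) = -3 + 18*o (x(o) = -3 + (o + o*17) = -3 + (o + 17*o) = -3 + 18*o)
Q(r) = -4 (Q(r) = -4 + 2*(r - r) = -4 + 2*0 = -4 + 0 = -4)
Q(-1029 - 1*206) + x(J(17)) = -4 + (-3 + 18*(9*17)) = -4 + (-3 + 18*153) = -4 + (-3 + 2754) = -4 + 2751 = 2747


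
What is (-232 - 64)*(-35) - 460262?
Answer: -449902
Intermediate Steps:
(-232 - 64)*(-35) - 460262 = -296*(-35) - 460262 = 10360 - 460262 = -449902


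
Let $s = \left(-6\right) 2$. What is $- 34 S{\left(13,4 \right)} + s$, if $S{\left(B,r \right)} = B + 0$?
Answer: $-454$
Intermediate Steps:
$s = -12$
$S{\left(B,r \right)} = B$
$- 34 S{\left(13,4 \right)} + s = \left(-34\right) 13 - 12 = -442 - 12 = -454$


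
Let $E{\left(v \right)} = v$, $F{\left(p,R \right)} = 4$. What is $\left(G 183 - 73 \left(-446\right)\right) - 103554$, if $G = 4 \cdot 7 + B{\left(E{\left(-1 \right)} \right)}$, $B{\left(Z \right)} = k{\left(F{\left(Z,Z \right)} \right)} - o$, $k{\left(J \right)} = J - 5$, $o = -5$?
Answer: $-65140$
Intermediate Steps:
$k{\left(J \right)} = -5 + J$ ($k{\left(J \right)} = J - 5 = -5 + J$)
$B{\left(Z \right)} = 4$ ($B{\left(Z \right)} = \left(-5 + 4\right) - -5 = -1 + 5 = 4$)
$G = 32$ ($G = 4 \cdot 7 + 4 = 28 + 4 = 32$)
$\left(G 183 - 73 \left(-446\right)\right) - 103554 = \left(32 \cdot 183 - 73 \left(-446\right)\right) - 103554 = \left(5856 - -32558\right) - 103554 = \left(5856 + 32558\right) - 103554 = 38414 - 103554 = -65140$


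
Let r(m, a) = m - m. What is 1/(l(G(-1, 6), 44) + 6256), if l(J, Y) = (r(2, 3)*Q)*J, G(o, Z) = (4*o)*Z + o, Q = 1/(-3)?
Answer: 1/6256 ≈ 0.00015985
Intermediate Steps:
r(m, a) = 0
Q = -⅓ ≈ -0.33333
G(o, Z) = o + 4*Z*o (G(o, Z) = 4*Z*o + o = o + 4*Z*o)
l(J, Y) = 0 (l(J, Y) = (0*(-⅓))*J = 0*J = 0)
1/(l(G(-1, 6), 44) + 6256) = 1/(0 + 6256) = 1/6256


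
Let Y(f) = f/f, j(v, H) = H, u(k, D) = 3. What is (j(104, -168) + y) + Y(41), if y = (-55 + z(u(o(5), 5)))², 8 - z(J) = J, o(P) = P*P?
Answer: 2333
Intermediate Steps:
o(P) = P²
z(J) = 8 - J
Y(f) = 1
y = 2500 (y = (-55 + (8 - 1*3))² = (-55 + (8 - 3))² = (-55 + 5)² = (-50)² = 2500)
(j(104, -168) + y) + Y(41) = (-168 + 2500) + 1 = 2332 + 1 = 2333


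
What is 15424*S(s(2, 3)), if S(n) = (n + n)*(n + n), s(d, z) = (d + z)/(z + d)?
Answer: 61696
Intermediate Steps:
s(d, z) = 1 (s(d, z) = (d + z)/(d + z) = 1)
S(n) = 4*n² (S(n) = (2*n)*(2*n) = 4*n²)
15424*S(s(2, 3)) = 15424*(4*1²) = 15424*(4*1) = 15424*4 = 61696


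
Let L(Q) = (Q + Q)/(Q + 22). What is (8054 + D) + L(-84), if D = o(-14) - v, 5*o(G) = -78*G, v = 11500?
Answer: -499858/155 ≈ -3224.9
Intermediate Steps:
o(G) = -78*G/5 (o(G) = (-78*G)/5 = -78*G/5)
D = -56408/5 (D = -78/5*(-14) - 1*11500 = 1092/5 - 11500 = -56408/5 ≈ -11282.)
L(Q) = 2*Q/(22 + Q) (L(Q) = (2*Q)/(22 + Q) = 2*Q/(22 + Q))
(8054 + D) + L(-84) = (8054 - 56408/5) + 2*(-84)/(22 - 84) = -16138/5 + 2*(-84)/(-62) = -16138/5 + 2*(-84)*(-1/62) = -16138/5 + 84/31 = -499858/155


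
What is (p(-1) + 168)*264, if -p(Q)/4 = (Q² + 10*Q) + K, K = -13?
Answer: 67584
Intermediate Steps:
p(Q) = 52 - 40*Q - 4*Q² (p(Q) = -4*((Q² + 10*Q) - 13) = -4*(-13 + Q² + 10*Q) = 52 - 40*Q - 4*Q²)
(p(-1) + 168)*264 = ((52 - 40*(-1) - 4*(-1)²) + 168)*264 = ((52 + 40 - 4*1) + 168)*264 = ((52 + 40 - 4) + 168)*264 = (88 + 168)*264 = 256*264 = 67584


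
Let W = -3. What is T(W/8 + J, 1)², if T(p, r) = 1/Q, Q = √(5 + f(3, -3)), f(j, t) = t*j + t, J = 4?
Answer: -⅐ ≈ -0.14286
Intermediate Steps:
f(j, t) = t + j*t (f(j, t) = j*t + t = t + j*t)
Q = I*√7 (Q = √(5 - 3*(1 + 3)) = √(5 - 3*4) = √(5 - 12) = √(-7) = I*√7 ≈ 2.6458*I)
T(p, r) = -I*√7/7 (T(p, r) = 1/(I*√7) = -I*√7/7)
T(W/8 + J, 1)² = (-I*√7/7)² = -⅐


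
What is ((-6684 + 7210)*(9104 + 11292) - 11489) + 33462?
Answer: 10750269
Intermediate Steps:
((-6684 + 7210)*(9104 + 11292) - 11489) + 33462 = (526*20396 - 11489) + 33462 = (10728296 - 11489) + 33462 = 10716807 + 33462 = 10750269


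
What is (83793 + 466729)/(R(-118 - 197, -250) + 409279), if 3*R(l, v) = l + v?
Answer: 825783/613636 ≈ 1.3457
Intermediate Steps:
R(l, v) = l/3 + v/3 (R(l, v) = (l + v)/3 = l/3 + v/3)
(83793 + 466729)/(R(-118 - 197, -250) + 409279) = (83793 + 466729)/(((-118 - 197)/3 + (1/3)*(-250)) + 409279) = 550522/(((1/3)*(-315) - 250/3) + 409279) = 550522/((-105 - 250/3) + 409279) = 550522/(-565/3 + 409279) = 550522/(1227272/3) = 550522*(3/1227272) = 825783/613636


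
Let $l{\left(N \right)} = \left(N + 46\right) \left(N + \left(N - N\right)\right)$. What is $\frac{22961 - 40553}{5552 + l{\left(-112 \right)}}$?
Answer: $- \frac{2199}{1618} \approx -1.3591$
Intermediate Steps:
$l{\left(N \right)} = N \left(46 + N\right)$ ($l{\left(N \right)} = \left(46 + N\right) \left(N + 0\right) = \left(46 + N\right) N = N \left(46 + N\right)$)
$\frac{22961 - 40553}{5552 + l{\left(-112 \right)}} = \frac{22961 - 40553}{5552 - 112 \left(46 - 112\right)} = - \frac{17592}{5552 - -7392} = - \frac{17592}{5552 + 7392} = - \frac{17592}{12944} = \left(-17592\right) \frac{1}{12944} = - \frac{2199}{1618}$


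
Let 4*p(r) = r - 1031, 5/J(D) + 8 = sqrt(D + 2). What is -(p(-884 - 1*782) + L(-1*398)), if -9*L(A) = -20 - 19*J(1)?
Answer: 1478813/2196 + 95*sqrt(3)/549 ≈ 673.71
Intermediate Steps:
J(D) = 5/(-8 + sqrt(2 + D)) (J(D) = 5/(-8 + sqrt(D + 2)) = 5/(-8 + sqrt(2 + D)))
L(A) = 20/9 + 95/(9*(-8 + sqrt(3))) (L(A) = -(-20 - 95/(-8 + sqrt(2 + 1)))/9 = -(-20 - 95/(-8 + sqrt(3)))/9 = 20/9 + 95/(9*(-8 + sqrt(3))))
p(r) = -1031/4 + r/4 (p(r) = (r - 1031)/4 = (-1031 + r)/4 = -1031/4 + r/4)
-(p(-884 - 1*782) + L(-1*398)) = -((-1031/4 + (-884 - 1*782)/4) + (460/549 - 95*sqrt(3)/549)) = -((-1031/4 + (-884 - 782)/4) + (460/549 - 95*sqrt(3)/549)) = -((-1031/4 + (1/4)*(-1666)) + (460/549 - 95*sqrt(3)/549)) = -((-1031/4 - 833/2) + (460/549 - 95*sqrt(3)/549)) = -(-2697/4 + (460/549 - 95*sqrt(3)/549)) = -(-1478813/2196 - 95*sqrt(3)/549) = 1478813/2196 + 95*sqrt(3)/549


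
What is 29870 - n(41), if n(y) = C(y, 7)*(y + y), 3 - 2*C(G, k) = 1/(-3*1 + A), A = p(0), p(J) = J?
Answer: 89200/3 ≈ 29733.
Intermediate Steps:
A = 0
C(G, k) = 5/3 (C(G, k) = 3/2 - 1/(2*(-3*1 + 0)) = 3/2 - 1/(2*(-3 + 0)) = 3/2 - ½/(-3) = 3/2 - ½*(-⅓) = 3/2 + ⅙ = 5/3)
n(y) = 10*y/3 (n(y) = 5*(y + y)/3 = 5*(2*y)/3 = 10*y/3)
29870 - n(41) = 29870 - 10*41/3 = 29870 - 1*410/3 = 29870 - 410/3 = 89200/3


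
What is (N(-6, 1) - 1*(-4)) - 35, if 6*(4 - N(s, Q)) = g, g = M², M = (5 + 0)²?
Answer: -787/6 ≈ -131.17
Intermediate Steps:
M = 25 (M = 5² = 25)
g = 625 (g = 25² = 625)
N(s, Q) = -601/6 (N(s, Q) = 4 - ⅙*625 = 4 - 625/6 = -601/6)
(N(-6, 1) - 1*(-4)) - 35 = (-601/6 - 1*(-4)) - 35 = (-601/6 + 4) - 35 = -577/6 - 35 = -787/6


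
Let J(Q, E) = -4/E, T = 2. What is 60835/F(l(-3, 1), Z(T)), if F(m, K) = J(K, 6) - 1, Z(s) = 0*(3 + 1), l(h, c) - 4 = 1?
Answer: -36501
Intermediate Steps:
l(h, c) = 5 (l(h, c) = 4 + 1 = 5)
Z(s) = 0 (Z(s) = 0*4 = 0)
F(m, K) = -5/3 (F(m, K) = -4/6 - 1 = -4*1/6 - 1 = -2/3 - 1 = -5/3)
60835/F(l(-3, 1), Z(T)) = 60835/(-5/3) = 60835*(-3/5) = -36501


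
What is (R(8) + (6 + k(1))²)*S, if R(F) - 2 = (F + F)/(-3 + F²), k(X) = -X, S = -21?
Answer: -34923/61 ≈ -572.51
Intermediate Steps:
R(F) = 2 + 2*F/(-3 + F²) (R(F) = 2 + (F + F)/(-3 + F²) = 2 + (2*F)/(-3 + F²) = 2 + 2*F/(-3 + F²))
(R(8) + (6 + k(1))²)*S = (2*(-3 + 8 + 8²)/(-3 + 8²) + (6 - 1*1)²)*(-21) = (2*(-3 + 8 + 64)/(-3 + 64) + (6 - 1)²)*(-21) = (2*69/61 + 5²)*(-21) = (2*(1/61)*69 + 25)*(-21) = (138/61 + 25)*(-21) = (1663/61)*(-21) = -34923/61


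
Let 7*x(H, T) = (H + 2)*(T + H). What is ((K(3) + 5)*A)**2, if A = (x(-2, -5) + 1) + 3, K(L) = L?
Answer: 1024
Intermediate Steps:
x(H, T) = (2 + H)*(H + T)/7 (x(H, T) = ((H + 2)*(T + H))/7 = ((2 + H)*(H + T))/7 = (2 + H)*(H + T)/7)
A = 4 (A = (((1/7)*(-2)**2 + (2/7)*(-2) + (2/7)*(-5) + (1/7)*(-2)*(-5)) + 1) + 3 = (((1/7)*4 - 4/7 - 10/7 + 10/7) + 1) + 3 = ((4/7 - 4/7 - 10/7 + 10/7) + 1) + 3 = (0 + 1) + 3 = 1 + 3 = 4)
((K(3) + 5)*A)**2 = ((3 + 5)*4)**2 = (8*4)**2 = 32**2 = 1024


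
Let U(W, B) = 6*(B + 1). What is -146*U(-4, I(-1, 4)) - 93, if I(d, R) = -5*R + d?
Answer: 17427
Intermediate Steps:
I(d, R) = d - 5*R
U(W, B) = 6 + 6*B (U(W, B) = 6*(1 + B) = 6 + 6*B)
-146*U(-4, I(-1, 4)) - 93 = -146*(6 + 6*(-1 - 5*4)) - 93 = -146*(6 + 6*(-1 - 20)) - 93 = -146*(6 + 6*(-21)) - 93 = -146*(6 - 126) - 93 = -146*(-120) - 93 = 17520 - 93 = 17427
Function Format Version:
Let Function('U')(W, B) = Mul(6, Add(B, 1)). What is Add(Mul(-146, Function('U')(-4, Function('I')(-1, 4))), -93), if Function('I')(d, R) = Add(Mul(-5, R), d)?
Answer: 17427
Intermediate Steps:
Function('I')(d, R) = Add(d, Mul(-5, R))
Function('U')(W, B) = Add(6, Mul(6, B)) (Function('U')(W, B) = Mul(6, Add(1, B)) = Add(6, Mul(6, B)))
Add(Mul(-146, Function('U')(-4, Function('I')(-1, 4))), -93) = Add(Mul(-146, Add(6, Mul(6, Add(-1, Mul(-5, 4))))), -93) = Add(Mul(-146, Add(6, Mul(6, Add(-1, -20)))), -93) = Add(Mul(-146, Add(6, Mul(6, -21))), -93) = Add(Mul(-146, Add(6, -126)), -93) = Add(Mul(-146, -120), -93) = Add(17520, -93) = 17427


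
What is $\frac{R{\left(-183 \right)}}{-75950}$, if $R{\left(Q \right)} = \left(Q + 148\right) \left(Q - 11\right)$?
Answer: $- \frac{97}{1085} \approx -0.089401$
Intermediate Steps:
$R{\left(Q \right)} = \left(-11 + Q\right) \left(148 + Q\right)$ ($R{\left(Q \right)} = \left(148 + Q\right) \left(-11 + Q\right) = \left(-11 + Q\right) \left(148 + Q\right)$)
$\frac{R{\left(-183 \right)}}{-75950} = \frac{-1628 + \left(-183\right)^{2} + 137 \left(-183\right)}{-75950} = \left(-1628 + 33489 - 25071\right) \left(- \frac{1}{75950}\right) = 6790 \left(- \frac{1}{75950}\right) = - \frac{97}{1085}$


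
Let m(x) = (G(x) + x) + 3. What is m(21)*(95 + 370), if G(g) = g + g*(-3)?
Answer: -8370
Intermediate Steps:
G(g) = -2*g (G(g) = g - 3*g = -2*g)
m(x) = 3 - x (m(x) = (-2*x + x) + 3 = -x + 3 = 3 - x)
m(21)*(95 + 370) = (3 - 1*21)*(95 + 370) = (3 - 21)*465 = -18*465 = -8370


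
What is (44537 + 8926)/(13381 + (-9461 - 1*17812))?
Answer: -53463/13892 ≈ -3.8485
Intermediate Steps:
(44537 + 8926)/(13381 + (-9461 - 1*17812)) = 53463/(13381 + (-9461 - 17812)) = 53463/(13381 - 27273) = 53463/(-13892) = 53463*(-1/13892) = -53463/13892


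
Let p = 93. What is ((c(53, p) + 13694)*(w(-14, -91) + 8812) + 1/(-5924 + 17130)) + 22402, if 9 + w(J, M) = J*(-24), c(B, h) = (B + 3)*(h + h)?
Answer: 2469395532553/11206 ≈ 2.2036e+8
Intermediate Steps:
c(B, h) = 2*h*(3 + B) (c(B, h) = (3 + B)*(2*h) = 2*h*(3 + B))
w(J, M) = -9 - 24*J (w(J, M) = -9 + J*(-24) = -9 - 24*J)
((c(53, p) + 13694)*(w(-14, -91) + 8812) + 1/(-5924 + 17130)) + 22402 = ((2*93*(3 + 53) + 13694)*((-9 - 24*(-14)) + 8812) + 1/(-5924 + 17130)) + 22402 = ((2*93*56 + 13694)*((-9 + 336) + 8812) + 1/11206) + 22402 = ((10416 + 13694)*(327 + 8812) + 1/11206) + 22402 = (24110*9139 + 1/11206) + 22402 = (220341290 + 1/11206) + 22402 = 2469144495741/11206 + 22402 = 2469395532553/11206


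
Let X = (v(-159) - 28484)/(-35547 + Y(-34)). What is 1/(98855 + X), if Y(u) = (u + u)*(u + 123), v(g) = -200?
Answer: 41599/4112297829 ≈ 1.0116e-5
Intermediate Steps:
Y(u) = 2*u*(123 + u) (Y(u) = (2*u)*(123 + u) = 2*u*(123 + u))
X = 28684/41599 (X = (-200 - 28484)/(-35547 + 2*(-34)*(123 - 34)) = -28684/(-35547 + 2*(-34)*89) = -28684/(-35547 - 6052) = -28684/(-41599) = -28684*(-1/41599) = 28684/41599 ≈ 0.68954)
1/(98855 + X) = 1/(98855 + 28684/41599) = 1/(4112297829/41599) = 41599/4112297829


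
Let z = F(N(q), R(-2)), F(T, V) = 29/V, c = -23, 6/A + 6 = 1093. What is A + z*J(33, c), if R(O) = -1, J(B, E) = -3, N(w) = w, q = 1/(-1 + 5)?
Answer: 94575/1087 ≈ 87.005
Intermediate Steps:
A = 6/1087 (A = 6/(-6 + 1093) = 6/1087 ≈ 0.0055198)
q = ¼ (q = 1/4 = ¼ ≈ 0.25000)
z = -29 (z = 29/(-1) = 29*(-1) = -29)
A + z*J(33, c) = 6/1087 - 29*(-3) = 6/1087 + 87 = 94575/1087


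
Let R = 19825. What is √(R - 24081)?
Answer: 4*I*√266 ≈ 65.238*I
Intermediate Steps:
√(R - 24081) = √(19825 - 24081) = √(-4256) = 4*I*√266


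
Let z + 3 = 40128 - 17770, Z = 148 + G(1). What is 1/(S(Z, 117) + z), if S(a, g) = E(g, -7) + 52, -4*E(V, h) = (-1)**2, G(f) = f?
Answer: 4/89627 ≈ 4.4629e-5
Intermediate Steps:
E(V, h) = -1/4 (E(V, h) = -1/4*(-1)**2 = -1/4*1 = -1/4)
Z = 149 (Z = 148 + 1 = 149)
S(a, g) = 207/4 (S(a, g) = -1/4 + 52 = 207/4)
z = 22355 (z = -3 + (40128 - 17770) = -3 + 22358 = 22355)
1/(S(Z, 117) + z) = 1/(207/4 + 22355) = 1/(89627/4) = 4/89627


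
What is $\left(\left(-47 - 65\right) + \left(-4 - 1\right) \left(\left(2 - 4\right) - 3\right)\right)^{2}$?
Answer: $7569$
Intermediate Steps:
$\left(\left(-47 - 65\right) + \left(-4 - 1\right) \left(\left(2 - 4\right) - 3\right)\right)^{2} = \left(-112 + \left(-4 - 1\right) \left(\left(2 - 4\right) - 3\right)\right)^{2} = \left(-112 - 5 \left(-2 - 3\right)\right)^{2} = \left(-112 - -25\right)^{2} = \left(-112 + 25\right)^{2} = \left(-87\right)^{2} = 7569$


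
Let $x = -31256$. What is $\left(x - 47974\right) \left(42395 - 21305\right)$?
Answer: $-1670960700$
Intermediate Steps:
$\left(x - 47974\right) \left(42395 - 21305\right) = \left(-31256 - 47974\right) \left(42395 - 21305\right) = \left(-79230\right) 21090 = -1670960700$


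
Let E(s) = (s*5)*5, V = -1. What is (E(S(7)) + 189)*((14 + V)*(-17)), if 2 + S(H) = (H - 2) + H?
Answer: -97019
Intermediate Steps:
S(H) = -4 + 2*H (S(H) = -2 + ((H - 2) + H) = -2 + ((-2 + H) + H) = -2 + (-2 + 2*H) = -4 + 2*H)
E(s) = 25*s (E(s) = (5*s)*5 = 25*s)
(E(S(7)) + 189)*((14 + V)*(-17)) = (25*(-4 + 2*7) + 189)*((14 - 1)*(-17)) = (25*(-4 + 14) + 189)*(13*(-17)) = (25*10 + 189)*(-221) = (250 + 189)*(-221) = 439*(-221) = -97019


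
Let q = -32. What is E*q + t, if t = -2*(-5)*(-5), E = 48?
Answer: -1586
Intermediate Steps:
t = -50 (t = 10*(-5) = -50)
E*q + t = 48*(-32) - 50 = -1536 - 50 = -1586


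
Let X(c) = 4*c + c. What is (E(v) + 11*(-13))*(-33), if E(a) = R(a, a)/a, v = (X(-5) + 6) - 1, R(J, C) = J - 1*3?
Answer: 93621/20 ≈ 4681.0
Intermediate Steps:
R(J, C) = -3 + J (R(J, C) = J - 3 = -3 + J)
X(c) = 5*c
v = -20 (v = (5*(-5) + 6) - 1 = (-25 + 6) - 1 = -19 - 1 = -20)
E(a) = (-3 + a)/a
(E(v) + 11*(-13))*(-33) = ((-3 - 20)/(-20) + 11*(-13))*(-33) = (-1/20*(-23) - 143)*(-33) = (23/20 - 143)*(-33) = -2837/20*(-33) = 93621/20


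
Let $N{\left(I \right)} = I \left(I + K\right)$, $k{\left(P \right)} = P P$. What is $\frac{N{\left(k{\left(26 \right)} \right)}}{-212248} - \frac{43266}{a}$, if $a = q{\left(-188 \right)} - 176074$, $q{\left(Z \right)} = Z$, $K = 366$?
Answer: $- \frac{2395300432}{779401187} \approx -3.0733$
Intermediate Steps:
$a = -176262$ ($a = -188 - 176074 = -176262$)
$k{\left(P \right)} = P^{2}$
$N{\left(I \right)} = I \left(366 + I\right)$ ($N{\left(I \right)} = I \left(I + 366\right) = I \left(366 + I\right)$)
$\frac{N{\left(k{\left(26 \right)} \right)}}{-212248} - \frac{43266}{a} = \frac{26^{2} \left(366 + 26^{2}\right)}{-212248} - \frac{43266}{-176262} = 676 \left(366 + 676\right) \left(- \frac{1}{212248}\right) - - \frac{7211}{29377} = 676 \cdot 1042 \left(- \frac{1}{212248}\right) + \frac{7211}{29377} = 704392 \left(- \frac{1}{212248}\right) + \frac{7211}{29377} = - \frac{88049}{26531} + \frac{7211}{29377} = - \frac{2395300432}{779401187}$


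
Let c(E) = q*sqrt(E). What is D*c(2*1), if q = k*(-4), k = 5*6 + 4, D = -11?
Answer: 1496*sqrt(2) ≈ 2115.7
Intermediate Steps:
k = 34 (k = 30 + 4 = 34)
q = -136 (q = 34*(-4) = -136)
c(E) = -136*sqrt(E)
D*c(2*1) = -(-1496)*sqrt(2*1) = -(-1496)*sqrt(2) = 1496*sqrt(2)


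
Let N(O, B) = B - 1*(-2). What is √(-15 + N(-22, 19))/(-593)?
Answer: -√6/593 ≈ -0.0041307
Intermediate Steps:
N(O, B) = 2 + B (N(O, B) = B + 2 = 2 + B)
√(-15 + N(-22, 19))/(-593) = √(-15 + (2 + 19))/(-593) = √(-15 + 21)*(-1/593) = √6*(-1/593) = -√6/593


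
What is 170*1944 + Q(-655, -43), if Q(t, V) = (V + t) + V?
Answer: 329739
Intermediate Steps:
Q(t, V) = t + 2*V
170*1944 + Q(-655, -43) = 170*1944 + (-655 + 2*(-43)) = 330480 + (-655 - 86) = 330480 - 741 = 329739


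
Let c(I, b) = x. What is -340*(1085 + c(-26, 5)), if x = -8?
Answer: -366180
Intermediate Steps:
c(I, b) = -8
-340*(1085 + c(-26, 5)) = -340*(1085 - 8) = -340*1077 = -366180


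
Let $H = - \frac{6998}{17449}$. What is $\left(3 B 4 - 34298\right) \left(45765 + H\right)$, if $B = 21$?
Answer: $- \frac{27187313696402}{17449} \approx -1.5581 \cdot 10^{9}$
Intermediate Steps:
$H = - \frac{6998}{17449}$ ($H = \left(-6998\right) \frac{1}{17449} = - \frac{6998}{17449} \approx -0.40105$)
$\left(3 B 4 - 34298\right) \left(45765 + H\right) = \left(3 \cdot 21 \cdot 4 - 34298\right) \left(45765 - \frac{6998}{17449}\right) = \left(63 \cdot 4 - 34298\right) \frac{798546487}{17449} = \left(252 - 34298\right) \frac{798546487}{17449} = \left(-34046\right) \frac{798546487}{17449} = - \frac{27187313696402}{17449}$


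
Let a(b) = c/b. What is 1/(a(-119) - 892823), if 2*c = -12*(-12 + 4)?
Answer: -119/106245985 ≈ -1.1200e-6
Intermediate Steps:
c = 48 (c = (-12*(-12 + 4))/2 = (-12*(-8))/2 = (½)*96 = 48)
a(b) = 48/b
1/(a(-119) - 892823) = 1/(48/(-119) - 892823) = 1/(48*(-1/119) - 892823) = 1/(-48/119 - 892823) = 1/(-106245985/119) = -119/106245985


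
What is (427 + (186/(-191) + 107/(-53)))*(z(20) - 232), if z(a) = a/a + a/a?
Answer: -987211980/10123 ≈ -97522.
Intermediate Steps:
z(a) = 2 (z(a) = 1 + 1 = 2)
(427 + (186/(-191) + 107/(-53)))*(z(20) - 232) = (427 + (186/(-191) + 107/(-53)))*(2 - 232) = (427 + (186*(-1/191) + 107*(-1/53)))*(-230) = (427 + (-186/191 - 107/53))*(-230) = (427 - 30295/10123)*(-230) = (4292226/10123)*(-230) = -987211980/10123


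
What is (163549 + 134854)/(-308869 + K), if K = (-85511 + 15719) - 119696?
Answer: -298403/498357 ≈ -0.59877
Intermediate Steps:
K = -189488 (K = -69792 - 119696 = -189488)
(163549 + 134854)/(-308869 + K) = (163549 + 134854)/(-308869 - 189488) = 298403/(-498357) = 298403*(-1/498357) = -298403/498357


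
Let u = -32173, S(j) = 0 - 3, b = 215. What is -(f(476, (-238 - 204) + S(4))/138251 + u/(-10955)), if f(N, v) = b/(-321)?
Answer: -1427789409458/486167245305 ≈ -2.9368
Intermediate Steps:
S(j) = -3
f(N, v) = -215/321 (f(N, v) = 215/(-321) = 215*(-1/321) = -215/321)
-(f(476, (-238 - 204) + S(4))/138251 + u/(-10955)) = -(-215/321/138251 - 32173/(-10955)) = -(-215/321*1/138251 - 32173*(-1/10955)) = -(-215/44378571 + 32173/10955) = -1*1427789409458/486167245305 = -1427789409458/486167245305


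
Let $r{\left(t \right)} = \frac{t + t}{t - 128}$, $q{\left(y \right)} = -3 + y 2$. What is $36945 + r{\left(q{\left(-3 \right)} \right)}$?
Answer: $\frac{5061483}{137} \approx 36945.0$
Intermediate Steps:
$q{\left(y \right)} = -3 + 2 y$
$r{\left(t \right)} = \frac{2 t}{-128 + t}$
$36945 + r{\left(q{\left(-3 \right)} \right)} = 36945 + \frac{2 \left(-3 + 2 \left(-3\right)\right)}{-128 + \left(-3 + 2 \left(-3\right)\right)} = 36945 + \frac{2 \left(-3 - 6\right)}{-128 - 9} = 36945 + 2 \left(-9\right) \frac{1}{-128 - 9} = 36945 + 2 \left(-9\right) \frac{1}{-137} = 36945 + 2 \left(-9\right) \left(- \frac{1}{137}\right) = 36945 + \frac{18}{137} = \frac{5061483}{137}$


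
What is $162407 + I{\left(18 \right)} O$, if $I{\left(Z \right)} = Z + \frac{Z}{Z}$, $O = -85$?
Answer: $160792$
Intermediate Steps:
$I{\left(Z \right)} = 1 + Z$ ($I{\left(Z \right)} = Z + 1 = 1 + Z$)
$162407 + I{\left(18 \right)} O = 162407 + \left(1 + 18\right) \left(-85\right) = 162407 + 19 \left(-85\right) = 162407 - 1615 = 160792$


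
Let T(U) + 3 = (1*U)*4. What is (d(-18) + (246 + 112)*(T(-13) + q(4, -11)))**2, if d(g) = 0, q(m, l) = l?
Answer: 558282384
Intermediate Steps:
T(U) = -3 + 4*U (T(U) = -3 + (1*U)*4 = -3 + U*4 = -3 + 4*U)
(d(-18) + (246 + 112)*(T(-13) + q(4, -11)))**2 = (0 + (246 + 112)*((-3 + 4*(-13)) - 11))**2 = (0 + 358*((-3 - 52) - 11))**2 = (0 + 358*(-55 - 11))**2 = (0 + 358*(-66))**2 = (0 - 23628)**2 = (-23628)**2 = 558282384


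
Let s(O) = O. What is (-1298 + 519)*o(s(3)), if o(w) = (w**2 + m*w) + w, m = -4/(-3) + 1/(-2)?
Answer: -22591/2 ≈ -11296.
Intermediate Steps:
m = 5/6 (m = -4*(-1/3) + 1*(-1/2) = 4/3 - 1/2 = 5/6 ≈ 0.83333)
o(w) = w**2 + 11*w/6 (o(w) = (w**2 + 5*w/6) + w = w**2 + 11*w/6)
(-1298 + 519)*o(s(3)) = (-1298 + 519)*((1/6)*3*(11 + 6*3)) = -779*3*(11 + 18)/6 = -779*3*29/6 = -779*29/2 = -22591/2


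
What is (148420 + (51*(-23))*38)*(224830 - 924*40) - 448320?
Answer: 19509099700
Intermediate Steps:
(148420 + (51*(-23))*38)*(224830 - 924*40) - 448320 = (148420 - 1173*38)*(224830 - 36960) - 448320 = (148420 - 44574)*187870 - 448320 = 103846*187870 - 448320 = 19509548020 - 448320 = 19509099700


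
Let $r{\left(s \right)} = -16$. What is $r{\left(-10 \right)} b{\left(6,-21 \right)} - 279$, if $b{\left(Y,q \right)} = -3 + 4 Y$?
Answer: $-615$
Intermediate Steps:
$r{\left(-10 \right)} b{\left(6,-21 \right)} - 279 = - 16 \left(-3 + 4 \cdot 6\right) - 279 = - 16 \left(-3 + 24\right) - 279 = \left(-16\right) 21 - 279 = -336 - 279 = -615$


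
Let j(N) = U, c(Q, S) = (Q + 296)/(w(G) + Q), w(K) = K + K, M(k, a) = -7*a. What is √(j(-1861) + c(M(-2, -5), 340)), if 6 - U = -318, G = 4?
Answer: √613309/43 ≈ 18.213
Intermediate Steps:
U = 324 (U = 6 - 1*(-318) = 6 + 318 = 324)
w(K) = 2*K
c(Q, S) = (296 + Q)/(8 + Q) (c(Q, S) = (Q + 296)/(2*4 + Q) = (296 + Q)/(8 + Q))
j(N) = 324
√(j(-1861) + c(M(-2, -5), 340)) = √(324 + (296 - 7*(-5))/(8 - 7*(-5))) = √(324 + (296 + 35)/(8 + 35)) = √(324 + 331/43) = √(14263/43) = √613309/43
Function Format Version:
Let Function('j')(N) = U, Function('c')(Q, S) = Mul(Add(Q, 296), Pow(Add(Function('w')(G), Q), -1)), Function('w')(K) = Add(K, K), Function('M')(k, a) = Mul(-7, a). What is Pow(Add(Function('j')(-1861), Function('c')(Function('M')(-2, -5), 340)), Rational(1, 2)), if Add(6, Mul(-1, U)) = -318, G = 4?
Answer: Mul(Rational(1, 43), Pow(613309, Rational(1, 2))) ≈ 18.213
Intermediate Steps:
U = 324 (U = Add(6, Mul(-1, -318)) = Add(6, 318) = 324)
Function('w')(K) = Mul(2, K)
Function('c')(Q, S) = Mul(Pow(Add(8, Q), -1), Add(296, Q)) (Function('c')(Q, S) = Mul(Add(Q, 296), Pow(Add(Mul(2, 4), Q), -1)) = Mul(Add(296, Q), Pow(Add(8, Q), -1)) = Mul(Pow(Add(8, Q), -1), Add(296, Q)))
Function('j')(N) = 324
Pow(Add(Function('j')(-1861), Function('c')(Function('M')(-2, -5), 340)), Rational(1, 2)) = Pow(Add(324, Mul(Pow(Add(8, Mul(-7, -5)), -1), Add(296, Mul(-7, -5)))), Rational(1, 2)) = Pow(Add(324, Mul(Pow(Add(8, 35), -1), Add(296, 35))), Rational(1, 2)) = Pow(Add(324, Mul(Pow(43, -1), 331)), Rational(1, 2)) = Pow(Add(324, Mul(Rational(1, 43), 331)), Rational(1, 2)) = Pow(Add(324, Rational(331, 43)), Rational(1, 2)) = Pow(Rational(14263, 43), Rational(1, 2)) = Mul(Rational(1, 43), Pow(613309, Rational(1, 2)))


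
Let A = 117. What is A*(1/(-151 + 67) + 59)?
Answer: 193245/28 ≈ 6901.6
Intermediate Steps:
A*(1/(-151 + 67) + 59) = 117*(1/(-151 + 67) + 59) = 117*(1/(-84) + 59) = 117*(-1/84 + 59) = 117*(4955/84) = 193245/28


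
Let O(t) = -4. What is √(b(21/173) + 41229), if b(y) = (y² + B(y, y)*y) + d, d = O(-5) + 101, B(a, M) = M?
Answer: 4*√77302921/173 ≈ 203.29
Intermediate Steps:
d = 97 (d = -4 + 101 = 97)
b(y) = 97 + 2*y² (b(y) = (y² + y*y) + 97 = (y² + y²) + 97 = 2*y² + 97 = 97 + 2*y²)
√(b(21/173) + 41229) = √((97 + 2*(21/173)²) + 41229) = √((97 + 2*(441/29929)) + 41229) = √((97 + 882/29929) + 41229) = √(2903995/29929 + 41229) = √(1236846736/29929) = 4*√77302921/173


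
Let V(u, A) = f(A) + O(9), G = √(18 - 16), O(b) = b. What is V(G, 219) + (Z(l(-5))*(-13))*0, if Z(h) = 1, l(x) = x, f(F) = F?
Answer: 228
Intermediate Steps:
G = √2 ≈ 1.4142
V(u, A) = 9 + A (V(u, A) = A + 9 = 9 + A)
V(G, 219) + (Z(l(-5))*(-13))*0 = (9 + 219) + (1*(-13))*0 = 228 - 13*0 = 228 + 0 = 228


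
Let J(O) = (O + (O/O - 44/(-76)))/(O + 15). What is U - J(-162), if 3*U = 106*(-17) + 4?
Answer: -1676986/2793 ≈ -600.42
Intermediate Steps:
U = -1798/3 (U = (106*(-17) + 4)/3 = (-1802 + 4)/3 = (⅓)*(-1798) = -1798/3 ≈ -599.33)
J(O) = (30/19 + O)/(15 + O) (J(O) = (O + (1 - 44*(-1/76)))/(15 + O) = (O + (1 + 11/19))/(15 + O) = (O + 30/19)/(15 + O) = (30/19 + O)/(15 + O))
U - J(-162) = -1798/3 - (30/19 - 162)/(15 - 162) = -1798/3 - (-3048)/((-147)*19) = -1798/3 - (-1)*(-3048)/(147*19) = -1798/3 - 1*1016/931 = -1798/3 - 1016/931 = -1676986/2793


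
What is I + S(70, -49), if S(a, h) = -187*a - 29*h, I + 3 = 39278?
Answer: 27606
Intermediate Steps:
I = 39275 (I = -3 + 39278 = 39275)
I + S(70, -49) = 39275 + (-187*70 - 29*(-49)) = 39275 + (-13090 + 1421) = 39275 - 11669 = 27606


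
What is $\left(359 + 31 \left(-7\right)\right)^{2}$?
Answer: $20164$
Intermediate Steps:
$\left(359 + 31 \left(-7\right)\right)^{2} = \left(359 - 217\right)^{2} = 142^{2} = 20164$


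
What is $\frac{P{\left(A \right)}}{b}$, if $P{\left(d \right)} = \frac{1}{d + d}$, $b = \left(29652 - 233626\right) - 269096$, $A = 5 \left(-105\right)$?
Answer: $\frac{1}{496723500} \approx 2.0132 \cdot 10^{-9}$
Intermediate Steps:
$A = -525$
$b = -473070$ ($b = -203974 - 269096 = -473070$)
$P{\left(d \right)} = \frac{1}{2 d}$
$\frac{P{\left(A \right)}}{b} = \frac{\frac{1}{2} \frac{1}{-525}}{-473070} = \frac{1}{2} \left(- \frac{1}{525}\right) \left(- \frac{1}{473070}\right) = \left(- \frac{1}{1050}\right) \left(- \frac{1}{473070}\right) = \frac{1}{496723500}$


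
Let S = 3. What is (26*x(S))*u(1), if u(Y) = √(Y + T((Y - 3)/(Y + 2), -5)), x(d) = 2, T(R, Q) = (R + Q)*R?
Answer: 52*√43/3 ≈ 113.66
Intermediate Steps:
T(R, Q) = R*(Q + R) (T(R, Q) = (Q + R)*R = R*(Q + R))
u(Y) = √(Y + (-5 + (-3 + Y)/(2 + Y))*(-3 + Y)/(2 + Y)) (u(Y) = √(Y + ((Y - 3)/(Y + 2))*(-5 + (Y - 3)/(Y + 2))) = √(Y + ((-3 + Y)/(2 + Y))*(-5 + (-3 + Y)/(2 + Y))) = √(Y + (-5 + (-3 + Y)/(2 + Y))*(-3 + Y)/(2 + Y)))
(26*x(S))*u(1) = (26*2)*√((39 + 1³ + 3*1)/(4 + 1² + 4*1)) = 52*√((39 + 1 + 3)/(4 + 1 + 4)) = 52*√(43/9) = 52*(√43/3) = 52*√43/3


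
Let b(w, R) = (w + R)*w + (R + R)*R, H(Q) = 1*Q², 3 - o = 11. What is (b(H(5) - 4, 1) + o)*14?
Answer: 6384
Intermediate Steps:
o = -8 (o = 3 - 1*11 = 3 - 11 = -8)
H(Q) = Q²
b(w, R) = 2*R² + w*(R + w) (b(w, R) = (R + w)*w + (2*R)*R = w*(R + w) + 2*R² = 2*R² + w*(R + w))
(b(H(5) - 4, 1) + o)*14 = (((5² - 4)² + 2*1² + 1*(5² - 4)) - 8)*14 = (((25 - 4)² + 2*1 + 1*(25 - 4)) - 8)*14 = ((21² + 2 + 1*21) - 8)*14 = ((441 + 2 + 21) - 8)*14 = (464 - 8)*14 = 456*14 = 6384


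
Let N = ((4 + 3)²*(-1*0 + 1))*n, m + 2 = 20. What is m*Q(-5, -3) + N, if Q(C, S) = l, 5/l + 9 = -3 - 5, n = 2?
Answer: 1576/17 ≈ 92.706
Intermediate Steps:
l = -5/17 (l = 5/(-9 + (-3 - 5)) = 5/(-9 - 8) = 5/(-17) = 5*(-1/17) = -5/17 ≈ -0.29412)
Q(C, S) = -5/17
m = 18 (m = -2 + 20 = 18)
N = 98 (N = ((4 + 3)²*(-1*0 + 1))*2 = (7²*(0 + 1))*2 = (49*1)*2 = 49*2 = 98)
m*Q(-5, -3) + N = 18*(-5/17) + 98 = -90/17 + 98 = 1576/17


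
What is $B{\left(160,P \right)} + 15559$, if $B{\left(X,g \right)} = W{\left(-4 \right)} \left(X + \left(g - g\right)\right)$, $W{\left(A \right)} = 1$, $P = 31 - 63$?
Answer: $15719$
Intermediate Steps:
$P = -32$ ($P = 31 - 63 = -32$)
$B{\left(X,g \right)} = X$ ($B{\left(X,g \right)} = 1 \left(X + \left(g - g\right)\right) = 1 \left(X + 0\right) = 1 X = X$)
$B{\left(160,P \right)} + 15559 = 160 + 15559 = 15719$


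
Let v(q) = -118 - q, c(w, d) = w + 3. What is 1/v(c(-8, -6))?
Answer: -1/113 ≈ -0.0088496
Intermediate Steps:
c(w, d) = 3 + w
1/v(c(-8, -6)) = 1/(-118 - (3 - 8)) = 1/(-118 - 1*(-5)) = 1/(-118 + 5) = 1/(-113) = -1/113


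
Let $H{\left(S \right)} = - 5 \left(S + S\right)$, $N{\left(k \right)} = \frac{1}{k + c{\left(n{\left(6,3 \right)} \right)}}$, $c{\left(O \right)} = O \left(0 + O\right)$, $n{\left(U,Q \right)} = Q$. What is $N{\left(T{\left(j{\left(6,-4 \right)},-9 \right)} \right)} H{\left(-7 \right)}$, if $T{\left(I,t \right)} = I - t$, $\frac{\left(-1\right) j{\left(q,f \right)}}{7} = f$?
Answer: $\frac{35}{23} \approx 1.5217$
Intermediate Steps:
$j{\left(q,f \right)} = - 7 f$
$c{\left(O \right)} = O^{2}$ ($c{\left(O \right)} = O O = O^{2}$)
$N{\left(k \right)} = \frac{1}{9 + k}$ ($N{\left(k \right)} = \frac{1}{k + 3^{2}} = \frac{1}{k + 9} = \frac{1}{9 + k}$)
$H{\left(S \right)} = - 10 S$ ($H{\left(S \right)} = - 5 \cdot 2 S = - 10 S$)
$N{\left(T{\left(j{\left(6,-4 \right)},-9 \right)} \right)} H{\left(-7 \right)} = \frac{\left(-10\right) \left(-7\right)}{9 - -37} = \frac{1}{9 + \left(28 + 9\right)} 70 = \frac{1}{9 + 37} \cdot 70 = \frac{1}{46} \cdot 70 = \frac{35}{23}$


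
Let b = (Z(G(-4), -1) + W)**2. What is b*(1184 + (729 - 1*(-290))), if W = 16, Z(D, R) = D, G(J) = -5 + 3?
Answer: 431788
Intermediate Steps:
G(J) = -2
b = 196 (b = (-2 + 16)**2 = 14**2 = 196)
b*(1184 + (729 - 1*(-290))) = 196*(1184 + (729 - 1*(-290))) = 196*(1184 + (729 + 290)) = 196*(1184 + 1019) = 196*2203 = 431788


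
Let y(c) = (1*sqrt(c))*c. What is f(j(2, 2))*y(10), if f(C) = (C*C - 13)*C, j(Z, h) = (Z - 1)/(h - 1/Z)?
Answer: -2260*sqrt(10)/27 ≈ -264.69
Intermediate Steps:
j(Z, h) = (-1 + Z)/(h - 1/Z)
y(c) = c**(3/2) (y(c) = sqrt(c)*c = c**(3/2))
f(C) = C*(-13 + C**2) (f(C) = (C**2 - 13)*C = (-13 + C**2)*C = C*(-13 + C**2))
f(j(2, 2))*y(10) = ((2*(-1 + 2)/(-1 + 2*2))*(-13 + (2*(-1 + 2)/(-1 + 2*2))**2))*10**(3/2) = ((2*1/(-1 + 4))*(-13 + (2*1/(-1 + 4))**2))*(10*sqrt(10)) = ((2*1/3)*(-13 + (2*1/3)**2))*(10*sqrt(10)) = ((2*(1/3)*1)*(-13 + (2*(1/3)*1)**2))*(10*sqrt(10)) = (2*(-13 + (2/3)**2)/3)*(10*sqrt(10)) = (2*(-13 + 4/9)/3)*(10*sqrt(10)) = ((2/3)*(-113/9))*(10*sqrt(10)) = -2260*sqrt(10)/27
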